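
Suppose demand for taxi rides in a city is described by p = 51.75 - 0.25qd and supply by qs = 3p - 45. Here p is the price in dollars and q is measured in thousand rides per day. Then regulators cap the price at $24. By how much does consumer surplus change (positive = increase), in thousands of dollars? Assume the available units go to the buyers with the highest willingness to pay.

Rearranging demand gives qd = 207 - 4p. Setting quantity demanded equal to quantity supplied, 207 - 4p = 3p - 45, gives p* = 36 and q* = 63.
Because the ceiling (24) lies below the market-clearing price, it is binding.
At p = 24: qd = 207 - 4·24 = 111 and qs = 3·24 - 45 = 27.
Consumer surplus without the control is ½ · (51.75 - 36) · 63 = 496.125.
With the ceiling, 27 units are sold at 24 (assume they go to the highest-value buyers). The demand price at q = 27 is 45, so CS = ½ · [(51.75 - 24) + (45 - 24)] · 27 = 658.125.
Change in consumer surplus = 658.125 - 496.125 = 162.

162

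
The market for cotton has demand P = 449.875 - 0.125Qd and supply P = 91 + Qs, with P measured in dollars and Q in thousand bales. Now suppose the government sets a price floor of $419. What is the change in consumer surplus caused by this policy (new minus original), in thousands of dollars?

Rearranging demand gives Qd = 3599 - 8P; rearranging supply gives Qs = P - 91. Setting quantity demanded equal to quantity supplied, 3599 - 8P = P - 91, gives P* = 410 and Q* = 319.
The floor of 419 is above the equilibrium price 410, so it binds.
At P = 419: Qd = 3599 - 8·419 = 247 and Qs = 419 - 91 = 328.
Consumer surplus without the control is ½ · (449.875 - 410) · 319 = 6360.0625.
With the floor, consumers buy 247 units at 419, so CS = ½ · (449.875 - 419) · 247 = 3813.0625.
Change in consumer surplus = 3813.0625 - 6360.0625 = -2547.

-2547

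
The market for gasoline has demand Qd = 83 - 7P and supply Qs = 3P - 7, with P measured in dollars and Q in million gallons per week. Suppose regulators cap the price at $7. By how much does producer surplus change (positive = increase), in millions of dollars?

In a free market, 83 - 7P = 3P - 7 gives the equilibrium P* = 9, Q* = 20.
The ceiling of 7 is below the equilibrium price 9, so it binds.
At P = 7: Qd = 83 - 7·7 = 34 and Qs = 3·7 - 7 = 14.
Producer surplus without the control is ½ · (9 - 7/3) · 20 = 200/3.
With the ceiling, producers sell 14 units at 7, so PS = ½ · (7 - 7/3) · 14 = 98/3.
Change in producer surplus = 98/3 - 200/3 = -34.

-34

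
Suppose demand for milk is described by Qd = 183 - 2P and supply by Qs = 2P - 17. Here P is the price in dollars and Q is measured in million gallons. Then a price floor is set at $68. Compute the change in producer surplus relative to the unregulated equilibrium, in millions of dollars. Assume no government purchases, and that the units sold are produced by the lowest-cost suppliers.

Setting quantity demanded equal to quantity supplied, 183 - 2P = 2P - 17, gives P* = 50 and Q* = 83.
Since 68 > 50, the floor is binding.
At P = 68: Qd = 183 - 2·68 = 47 and Qs = 2·68 - 17 = 119.
Producer surplus without the control is ½ · (50 - 8.5) · 83 = 1722.25.
With the floor, 47 units are sold at 68. The supply price at Q = 47 is 32, so PS = ½ · [(68 - 8.5) + (68 - 32)] · 47 = 2244.25.
Change in producer surplus = 2244.25 - 1722.25 = 522.

522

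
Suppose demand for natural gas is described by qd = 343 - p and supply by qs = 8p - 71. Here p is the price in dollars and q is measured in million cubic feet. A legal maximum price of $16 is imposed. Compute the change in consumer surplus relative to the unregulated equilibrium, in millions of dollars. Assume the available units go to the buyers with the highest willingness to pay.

-27090

Without the control the market clears where 343 - p = 8p - 71, i.e. p* = 46 and q* = 297.
The ceiling of 16 is below the equilibrium price 46, so it binds.
At p = 16: qd = 343 - 16 = 327 and qs = 8·16 - 71 = 57.
Consumer surplus without the control is ½ · (343 - 46) · 297 = 44104.5.
With the ceiling, 57 units are sold at 16 (assume they go to the highest-value buyers). The demand price at q = 57 is 286, so CS = ½ · [(343 - 16) + (286 - 16)] · 57 = 17014.5.
Change in consumer surplus = 17014.5 - 44104.5 = -27090.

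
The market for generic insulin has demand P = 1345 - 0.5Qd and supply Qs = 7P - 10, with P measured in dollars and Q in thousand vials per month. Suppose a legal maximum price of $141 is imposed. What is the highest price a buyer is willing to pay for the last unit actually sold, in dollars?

856.5

Rearranging demand gives Qd = 2690 - 2P. Setting quantity demanded equal to quantity supplied, 2690 - 2P = 7P - 10, gives P* = 300 and Q* = 2090.
The ceiling of 141 is below the equilibrium price 300, so it binds.
At P = 141: Qd = 2690 - 2·141 = 2408 and Qs = 7·141 - 10 = 977.
Only 977 units reach the market. On the demand curve, the marginal buyer's willingness to pay at Q = 977 is (2690 - 977)/2 = 856.5.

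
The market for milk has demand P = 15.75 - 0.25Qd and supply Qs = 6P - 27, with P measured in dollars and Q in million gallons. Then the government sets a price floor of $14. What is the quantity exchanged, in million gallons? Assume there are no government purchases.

7

Rearranging demand gives Qd = 63 - 4P. Without the control the market clears where 63 - 4P = 6P - 27, i.e. P* = 9 and Q* = 27.
Because the floor (14) lies above the market-clearing price, it is binding.
At P = 14: Qd = 63 - 4·14 = 7 and Qs = 6·14 - 27 = 57.
The quantity actually transacted is the short side, demand: 7.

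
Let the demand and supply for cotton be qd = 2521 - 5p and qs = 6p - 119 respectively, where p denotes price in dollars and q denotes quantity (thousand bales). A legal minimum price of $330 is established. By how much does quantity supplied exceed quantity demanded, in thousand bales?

990

Setting quantity demanded equal to quantity supplied, 2521 - 5p = 6p - 119, gives p* = 240 and q* = 1321.
Because the floor (330) lies above the market-clearing price, it is binding.
At p = 330: qd = 2521 - 5·330 = 871 and qs = 6·330 - 119 = 1861.
Surplus = qs - qd = 1861 - 871 = 990.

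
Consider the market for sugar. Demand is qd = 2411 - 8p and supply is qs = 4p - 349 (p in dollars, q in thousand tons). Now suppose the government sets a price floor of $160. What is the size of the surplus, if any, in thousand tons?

0

Without the control the market clears where 2411 - 8p = 4p - 349, i.e. p* = 230 and q* = 571.
Since 160 is below p* = 230, the floor does not bind and the free-market outcome prevails.
Since the control does not bind, there is no surplus.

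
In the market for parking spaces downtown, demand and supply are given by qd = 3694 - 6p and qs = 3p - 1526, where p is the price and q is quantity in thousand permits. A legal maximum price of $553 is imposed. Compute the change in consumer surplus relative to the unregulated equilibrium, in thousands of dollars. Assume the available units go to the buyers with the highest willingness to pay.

3044.25

Without the control the market clears where 3694 - 6p = 3p - 1526, i.e. p* = 580 and q* = 214.
The ceiling of 553 is below the equilibrium price 580, so it binds.
At p = 553: qd = 3694 - 6·553 = 376 and qs = 3·553 - 1526 = 133.
Consumer surplus without the control is ½ · (1847/3 - 580) · 214 = 11449/3.
With the ceiling, 133 units are sold at 553 (assume they go to the highest-value buyers). The demand price at q = 133 is 593.5, so CS = ½ · [(1847/3 - 553) + (593.5 - 553)] · 133 = 82327/12.
Change in consumer surplus = 82327/12 - 11449/3 = 3044.25.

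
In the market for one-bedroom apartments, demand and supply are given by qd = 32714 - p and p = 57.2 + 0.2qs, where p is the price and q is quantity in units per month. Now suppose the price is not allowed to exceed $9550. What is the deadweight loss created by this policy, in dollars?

0

Rearranging supply gives qs = 5p - 286. In a free market, 32714 - p = 5p - 286 gives the equilibrium p* = 5500, q* = 27214.
The ceiling of 9550 is above the equilibrium price 5500, so it is not binding; the market clears at p* = 5500, q* = 27214.
Since the control does not bind, no trades are prevented and deadweight loss is zero.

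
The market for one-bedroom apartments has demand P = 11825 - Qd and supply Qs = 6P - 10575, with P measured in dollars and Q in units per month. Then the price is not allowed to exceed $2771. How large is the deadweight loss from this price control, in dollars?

Rearranging demand gives Qd = 11825 - P. In a free market, 11825 - P = 6P - 10575 gives the equilibrium P* = 3200, Q* = 8625.
Since 2771 < 3200, the ceiling is binding.
At P = 2771: Qd = 11825 - 2771 = 9054 and Qs = 6·2771 - 10575 = 6051.
Quantity traded falls to 6051. At Q = 6051 the demand price is 11825 - 6051 = 5774 and the supply price is (10575 + 6051)/6 = 2771.
Deadweight loss = ½ · (5774 - 2771) · (8625 - 6051) = ½ · 3003 · 2574 = 3864861.

3864861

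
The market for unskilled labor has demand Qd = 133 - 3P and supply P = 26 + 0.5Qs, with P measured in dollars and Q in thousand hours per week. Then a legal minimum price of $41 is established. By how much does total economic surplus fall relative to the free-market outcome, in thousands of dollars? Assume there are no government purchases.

60

Rearranging supply gives Qs = 2P - 52. Without the control the market clears where 133 - 3P = 2P - 52, i.e. P* = 37 and Q* = 22.
Because the floor (41) lies above the market-clearing price, it is binding.
At P = 41: Qd = 133 - 3·41 = 10 and Qs = 2·41 - 52 = 30.
Quantity traded falls to 10. At Q = 10 the demand price is (133 - 10)/3 = 41 and the supply price is (52 + 10)/2 = 31.
Deadweight loss = ½ · (41 - 31) · (22 - 10) = ½ · 10 · 12 = 60.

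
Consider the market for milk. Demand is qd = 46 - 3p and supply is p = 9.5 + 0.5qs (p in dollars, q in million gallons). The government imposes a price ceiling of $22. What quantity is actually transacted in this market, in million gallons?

Rearranging supply gives qs = 2p - 19. Without the control the market clears where 46 - 3p = 2p - 19, i.e. p* = 13 and q* = 7.
The ceiling of 22 is above the equilibrium price 13, so it is not binding; the market clears at p* = 13, q* = 7.

7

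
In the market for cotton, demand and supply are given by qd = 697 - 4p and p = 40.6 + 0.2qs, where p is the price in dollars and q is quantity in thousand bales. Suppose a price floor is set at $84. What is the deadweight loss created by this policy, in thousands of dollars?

Rearranging supply gives qs = 5p - 203. Setting quantity demanded equal to quantity supplied, 697 - 4p = 5p - 203, gives p* = 100 and q* = 297.
Since 84 is below p* = 100, the floor does not bind and the free-market outcome prevails.
Since the control does not bind, no trades are prevented and deadweight loss is zero.

0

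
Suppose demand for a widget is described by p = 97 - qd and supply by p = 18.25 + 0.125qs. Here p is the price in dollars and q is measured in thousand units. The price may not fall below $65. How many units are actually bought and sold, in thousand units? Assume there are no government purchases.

Rearranging demand gives qd = 97 - p; rearranging supply gives qs = 8p - 146. Without the control the market clears where 97 - p = 8p - 146, i.e. p* = 27 and q* = 70.
Since 65 > 27, the floor is binding.
At p = 65: qd = 97 - 65 = 32 and qs = 8·65 - 146 = 374.
The quantity actually transacted is the short side, demand: 32.

32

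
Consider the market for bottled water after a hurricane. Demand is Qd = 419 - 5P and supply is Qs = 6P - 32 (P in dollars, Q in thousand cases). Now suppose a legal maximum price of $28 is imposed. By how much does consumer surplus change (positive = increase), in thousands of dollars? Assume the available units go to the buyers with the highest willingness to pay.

Setting quantity demanded equal to quantity supplied, 419 - 5P = 6P - 32, gives P* = 41 and Q* = 214.
Because the ceiling (28) lies below the market-clearing price, it is binding.
At P = 28: Qd = 419 - 5·28 = 279 and Qs = 6·28 - 32 = 136.
Consumer surplus without the control is ½ · (83.8 - 41) · 214 = 4579.6.
With the ceiling, 136 units are sold at 28 (assume they go to the highest-value buyers). The demand price at Q = 136 is 56.6, so CS = ½ · [(83.8 - 28) + (56.6 - 28)] · 136 = 5739.2.
Change in consumer surplus = 5739.2 - 4579.6 = 1159.6.

1159.6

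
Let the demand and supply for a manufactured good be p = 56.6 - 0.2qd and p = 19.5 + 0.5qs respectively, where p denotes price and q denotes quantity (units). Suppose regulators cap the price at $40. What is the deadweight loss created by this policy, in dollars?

Rearranging demand gives qd = 283 - 5p; rearranging supply gives qs = 2p - 39. Setting quantity demanded equal to quantity supplied, 283 - 5p = 2p - 39, gives p* = 46 and q* = 53.
The ceiling of 40 is below the equilibrium price 46, so it binds.
At p = 40: qd = 283 - 5·40 = 83 and qs = 2·40 - 39 = 41.
Quantity traded falls to 41. At q = 41 the demand price is (283 - 41)/5 = 48.4 and the supply price is (39 + 41)/2 = 40.
Deadweight loss = ½ · (48.4 - 40) · (53 - 41) = ½ · 8.4 · 12 = 50.4.

50.4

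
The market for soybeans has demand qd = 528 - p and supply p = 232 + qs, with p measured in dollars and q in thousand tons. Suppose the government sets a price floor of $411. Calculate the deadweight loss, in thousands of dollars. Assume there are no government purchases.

Rearranging supply gives qs = p - 232. Without the control the market clears where 528 - p = p - 232, i.e. p* = 380 and q* = 148.
The floor of 411 is above the equilibrium price 380, so it binds.
At p = 411: qd = 528 - 411 = 117 and qs = 411 - 232 = 179.
Quantity traded falls to 117. At q = 117 the demand price is 528 - 117 = 411 and the supply price is 232 + 117 = 349.
Deadweight loss = ½ · (411 - 349) · (148 - 117) = ½ · 62 · 31 = 961.

961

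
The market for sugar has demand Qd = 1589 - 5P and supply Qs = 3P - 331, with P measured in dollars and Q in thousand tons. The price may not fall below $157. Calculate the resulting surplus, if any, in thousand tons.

Equilibrium: 1589 - 5P = 3P - 331, so 1920 = 8P and P* = 240, Q* = 389.
The floor of 157 is below the equilibrium price 240, so it is not binding; the market clears at P* = 240, Q* = 389.
Since the control does not bind, there is no surplus.

0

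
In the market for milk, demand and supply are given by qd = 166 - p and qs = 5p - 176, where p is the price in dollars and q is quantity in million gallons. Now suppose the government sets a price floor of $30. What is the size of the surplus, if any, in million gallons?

Setting quantity demanded equal to quantity supplied, 166 - p = 5p - 176, gives p* = 57 and q* = 109.
The floor of 30 is below the equilibrium price 57, so it is not binding; the market clears at p* = 57, q* = 109.
Since the control does not bind, there is no surplus.

0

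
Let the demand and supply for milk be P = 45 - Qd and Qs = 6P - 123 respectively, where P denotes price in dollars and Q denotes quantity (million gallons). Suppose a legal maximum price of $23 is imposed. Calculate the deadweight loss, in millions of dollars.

Rearranging demand gives Qd = 45 - P. Setting quantity demanded equal to quantity supplied, 45 - P = 6P - 123, gives P* = 24 and Q* = 21.
Because the ceiling (23) lies below the market-clearing price, it is binding.
At P = 23: Qd = 45 - 23 = 22 and Qs = 6·23 - 123 = 15.
Quantity traded falls to 15. At Q = 15 the demand price is 45 - 15 = 30 and the supply price is (123 + 15)/6 = 23.
Deadweight loss = ½ · (30 - 23) · (21 - 15) = ½ · 7 · 6 = 21.

21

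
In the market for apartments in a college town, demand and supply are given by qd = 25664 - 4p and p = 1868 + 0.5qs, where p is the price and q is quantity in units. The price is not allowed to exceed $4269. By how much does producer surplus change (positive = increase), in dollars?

Rearranging supply gives qs = 2p - 3736. Without the control the market clears where 25664 - 4p = 2p - 3736, i.e. p* = 4900 and q* = 6064.
Because the ceiling (4269) lies below the market-clearing price, it is binding.
At p = 4269: qd = 25664 - 4·4269 = 8588 and qs = 2·4269 - 3736 = 4802.
Producer surplus without the control is ½ · (4900 - 1868) · 6064 = 9193024.
With the ceiling, producers sell 4802 units at 4269, so PS = ½ · (4269 - 1868) · 4802 = 5764801.
Change in producer surplus = 5764801 - 9193024 = -3428223.

-3428223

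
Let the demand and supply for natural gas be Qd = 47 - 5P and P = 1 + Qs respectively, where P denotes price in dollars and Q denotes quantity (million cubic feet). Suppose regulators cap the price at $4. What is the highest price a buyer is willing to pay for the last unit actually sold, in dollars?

8.8

Rearranging supply gives Qs = P - 1. In a free market, 47 - 5P = P - 1 gives the equilibrium P* = 8, Q* = 7.
Since 4 < 8, the ceiling is binding.
At P = 4: Qd = 47 - 5·4 = 27 and Qs = 4 - 1 = 3.
Only 3 units reach the market. On the demand curve, the marginal buyer's willingness to pay at Q = 3 is (47 - 3)/5 = 8.8.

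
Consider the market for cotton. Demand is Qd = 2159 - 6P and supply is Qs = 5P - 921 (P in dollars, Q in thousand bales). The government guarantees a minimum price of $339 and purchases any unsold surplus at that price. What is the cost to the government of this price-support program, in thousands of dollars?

220011

Equilibrium: 2159 - 6P = 5P - 921, so 3080 = 11P and P* = 280, Q* = 479.
Because the floor (339) lies above the market-clearing price, it is binding.
At P = 339: Qd = 2159 - 6·339 = 125 and Qs = 5·339 - 921 = 774.
Surplus = Qs - Qd = 649.
Government expenditure = surplus × support price = 649 × 339 = 220011.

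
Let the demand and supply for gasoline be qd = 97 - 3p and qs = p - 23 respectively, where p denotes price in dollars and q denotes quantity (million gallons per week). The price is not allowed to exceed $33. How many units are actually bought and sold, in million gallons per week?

In a free market, 97 - 3p = p - 23 gives the equilibrium p* = 30, q* = 7.
The ceiling of 33 is above the equilibrium price 30, so it is not binding; the market clears at p* = 30, q* = 7.

7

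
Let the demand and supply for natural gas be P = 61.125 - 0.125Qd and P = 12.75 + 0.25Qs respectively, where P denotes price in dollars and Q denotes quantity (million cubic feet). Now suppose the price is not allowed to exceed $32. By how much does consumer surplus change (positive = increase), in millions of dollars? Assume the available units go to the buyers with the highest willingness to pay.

Rearranging demand gives Qd = 489 - 8P; rearranging supply gives Qs = 4P - 51. Setting quantity demanded equal to quantity supplied, 489 - 8P = 4P - 51, gives P* = 45 and Q* = 129.
Because the ceiling (32) lies below the market-clearing price, it is binding.
At P = 32: Qd = 489 - 8·32 = 233 and Qs = 4·32 - 51 = 77.
Consumer surplus without the control is ½ · (61.125 - 45) · 129 = 1040.0625.
With the ceiling, 77 units are sold at 32 (assume they go to the highest-value buyers). The demand price at Q = 77 is 51.5, so CS = ½ · [(61.125 - 32) + (51.5 - 32)] · 77 = 1872.0625.
Change in consumer surplus = 1872.0625 - 1040.0625 = 832.

832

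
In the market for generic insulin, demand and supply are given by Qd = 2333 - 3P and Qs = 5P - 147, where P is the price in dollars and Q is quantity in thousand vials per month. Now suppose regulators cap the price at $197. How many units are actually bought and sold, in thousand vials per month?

838

Setting quantity demanded equal to quantity supplied, 2333 - 3P = 5P - 147, gives P* = 310 and Q* = 1403.
Because the ceiling (197) lies below the market-clearing price, it is binding.
At P = 197: Qd = 2333 - 3·197 = 1742 and Qs = 5·197 - 147 = 838.
The quantity actually transacted is the short side, supply: 838.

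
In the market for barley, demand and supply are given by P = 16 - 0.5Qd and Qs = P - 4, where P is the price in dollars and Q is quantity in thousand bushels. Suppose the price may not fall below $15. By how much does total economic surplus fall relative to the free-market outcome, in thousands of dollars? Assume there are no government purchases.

Rearranging demand gives Qd = 32 - 2P. In a free market, 32 - 2P = P - 4 gives the equilibrium P* = 12, Q* = 8.
Since 15 > 12, the floor is binding.
At P = 15: Qd = 32 - 2·15 = 2 and Qs = 15 - 4 = 11.
Quantity traded falls to 2. At Q = 2 the demand price is (32 - 2)/2 = 15 and the supply price is 4 + 2 = 6.
Deadweight loss = ½ · (15 - 6) · (8 - 2) = ½ · 9 · 6 = 27.

27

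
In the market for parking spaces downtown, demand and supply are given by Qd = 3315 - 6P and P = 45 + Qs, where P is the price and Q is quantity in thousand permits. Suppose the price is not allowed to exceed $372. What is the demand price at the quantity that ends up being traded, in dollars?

498

Rearranging supply gives Qs = P - 45. Setting quantity demanded equal to quantity supplied, 3315 - 6P = P - 45, gives P* = 480 and Q* = 435.
The ceiling of 372 is below the equilibrium price 480, so it binds.
At P = 372: Qd = 3315 - 6·372 = 1083 and Qs = 372 - 45 = 327.
Only 327 units reach the market. On the demand curve, the marginal buyer's willingness to pay at Q = 327 is (3315 - 327)/6 = 498.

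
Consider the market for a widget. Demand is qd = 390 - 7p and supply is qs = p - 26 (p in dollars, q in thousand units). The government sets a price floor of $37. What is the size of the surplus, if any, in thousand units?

In a free market, 390 - 7p = p - 26 gives the equilibrium p* = 52, q* = 26.
The floor of 37 is below the equilibrium price 52, so it is not binding; the market clears at p* = 52, q* = 26.
Since the control does not bind, there is no surplus.

0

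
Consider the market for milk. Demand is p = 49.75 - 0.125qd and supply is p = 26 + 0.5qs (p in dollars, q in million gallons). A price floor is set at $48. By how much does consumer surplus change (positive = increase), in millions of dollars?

-78

Rearranging demand gives qd = 398 - 8p; rearranging supply gives qs = 2p - 52. In a free market, 398 - 8p = 2p - 52 gives the equilibrium p* = 45, q* = 38.
The floor of 48 is above the equilibrium price 45, so it binds.
At p = 48: qd = 398 - 8·48 = 14 and qs = 2·48 - 52 = 44.
Consumer surplus without the control is ½ · (49.75 - 45) · 38 = 90.25.
With the floor, consumers buy 14 units at 48, so CS = ½ · (49.75 - 48) · 14 = 12.25.
Change in consumer surplus = 12.25 - 90.25 = -78.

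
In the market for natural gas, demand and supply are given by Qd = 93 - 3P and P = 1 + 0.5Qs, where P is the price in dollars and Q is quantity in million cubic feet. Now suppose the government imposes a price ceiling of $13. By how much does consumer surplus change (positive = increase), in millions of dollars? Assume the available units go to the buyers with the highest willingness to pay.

Rearranging supply gives Qs = 2P - 2. Without the control the market clears where 93 - 3P = 2P - 2, i.e. P* = 19 and Q* = 36.
Since 13 < 19, the ceiling is binding.
At P = 13: Qd = 93 - 3·13 = 54 and Qs = 2·13 - 2 = 24.
Consumer surplus without the control is ½ · (31 - 19) · 36 = 216.
With the ceiling, 24 units are sold at 13 (assume they go to the highest-value buyers). The demand price at Q = 24 is 23, so CS = ½ · [(31 - 13) + (23 - 13)] · 24 = 336.
Change in consumer surplus = 336 - 216 = 120.

120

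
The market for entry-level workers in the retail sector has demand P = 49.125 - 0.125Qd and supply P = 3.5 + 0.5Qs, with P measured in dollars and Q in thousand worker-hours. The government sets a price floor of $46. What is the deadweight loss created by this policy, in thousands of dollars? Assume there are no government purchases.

720

Rearranging demand gives Qd = 393 - 8P; rearranging supply gives Qs = 2P - 7. Setting quantity demanded equal to quantity supplied, 393 - 8P = 2P - 7, gives P* = 40 and Q* = 73.
Because the floor (46) lies above the market-clearing price, it is binding.
At P = 46: Qd = 393 - 8·46 = 25 and Qs = 2·46 - 7 = 85.
Quantity traded falls to 25. At Q = 25 the demand price is (393 - 25)/8 = 46 and the supply price is (7 + 25)/2 = 16.
Deadweight loss = ½ · (46 - 16) · (73 - 25) = ½ · 30 · 48 = 720.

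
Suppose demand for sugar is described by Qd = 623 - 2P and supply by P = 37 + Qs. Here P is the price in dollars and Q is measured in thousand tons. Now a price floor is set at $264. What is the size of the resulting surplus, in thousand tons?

Rearranging supply gives Qs = P - 37. Without the control the market clears where 623 - 2P = P - 37, i.e. P* = 220 and Q* = 183.
Since 264 > 220, the floor is binding.
At P = 264: Qd = 623 - 2·264 = 95 and Qs = 264 - 37 = 227.
Surplus = Qs - Qd = 227 - 95 = 132.

132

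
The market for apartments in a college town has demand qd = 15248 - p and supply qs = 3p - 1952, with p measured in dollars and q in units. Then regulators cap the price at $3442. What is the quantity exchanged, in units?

8374

In a free market, 15248 - p = 3p - 1952 gives the equilibrium p* = 4300, q* = 10948.
Because the ceiling (3442) lies below the market-clearing price, it is binding.
At p = 3442: qd = 15248 - 3442 = 11806 and qs = 3·3442 - 1952 = 8374.
The quantity actually transacted is the short side, supply: 8374.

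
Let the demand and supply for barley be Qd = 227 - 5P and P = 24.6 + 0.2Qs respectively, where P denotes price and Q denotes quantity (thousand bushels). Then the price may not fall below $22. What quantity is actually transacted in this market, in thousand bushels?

52

Rearranging supply gives Qs = 5P - 123. Setting quantity demanded equal to quantity supplied, 227 - 5P = 5P - 123, gives P* = 35 and Q* = 52.
Since 22 is below P* = 35, the floor does not bind and the free-market outcome prevails.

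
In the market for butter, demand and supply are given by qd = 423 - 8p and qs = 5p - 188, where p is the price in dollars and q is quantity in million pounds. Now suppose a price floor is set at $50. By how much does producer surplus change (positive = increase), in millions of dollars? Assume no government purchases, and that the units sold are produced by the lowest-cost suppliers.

Equilibrium: 423 - 8p = 5p - 188, so 611 = 13p and p* = 47, q* = 47.
The floor of 50 is above the equilibrium price 47, so it binds.
At p = 50: qd = 423 - 8·50 = 23 and qs = 5·50 - 188 = 62.
Producer surplus without the control is ½ · (47 - 37.6) · 47 = 220.9.
With the floor, 23 units are sold at 50. The supply price at q = 23 is 42.2, so PS = ½ · [(50 - 37.6) + (50 - 42.2)] · 23 = 232.3.
Change in producer surplus = 232.3 - 220.9 = 11.4.

11.4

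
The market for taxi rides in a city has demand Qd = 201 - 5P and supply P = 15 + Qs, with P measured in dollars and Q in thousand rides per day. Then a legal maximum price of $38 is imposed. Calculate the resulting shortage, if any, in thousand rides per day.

Rearranging supply gives Qs = P - 15. Setting quantity demanded equal to quantity supplied, 201 - 5P = P - 15, gives P* = 36 and Q* = 21.
The ceiling of 38 is above the equilibrium price 36, so it is not binding; the market clears at P* = 36, Q* = 21.
Since the control does not bind, there is no shortage.

0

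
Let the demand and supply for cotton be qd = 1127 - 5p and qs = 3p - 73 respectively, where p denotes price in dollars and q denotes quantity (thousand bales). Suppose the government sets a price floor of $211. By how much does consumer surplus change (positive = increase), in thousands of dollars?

-13694.5

Equilibrium: 1127 - 5p = 3p - 73, so 1200 = 8p and p* = 150, q* = 377.
Since 211 > 150, the floor is binding.
At p = 211: qd = 1127 - 5·211 = 72 and qs = 3·211 - 73 = 560.
Consumer surplus without the control is ½ · (225.4 - 150) · 377 = 14212.9.
With the floor, consumers buy 72 units at 211, so CS = ½ · (225.4 - 211) · 72 = 518.4.
Change in consumer surplus = 518.4 - 14212.9 = -13694.5.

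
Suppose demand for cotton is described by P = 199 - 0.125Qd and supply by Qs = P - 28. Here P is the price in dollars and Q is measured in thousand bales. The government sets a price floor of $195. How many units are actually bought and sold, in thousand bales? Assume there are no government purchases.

Rearranging demand gives Qd = 1592 - 8P. Setting quantity demanded equal to quantity supplied, 1592 - 8P = P - 28, gives P* = 180 and Q* = 152.
Since 195 > 180, the floor is binding.
At P = 195: Qd = 1592 - 8·195 = 32 and Qs = 195 - 28 = 167.
The quantity actually transacted is the short side, demand: 32.

32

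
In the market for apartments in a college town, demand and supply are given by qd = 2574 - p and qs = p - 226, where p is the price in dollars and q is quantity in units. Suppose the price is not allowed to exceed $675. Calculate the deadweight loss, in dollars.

In a free market, 2574 - p = p - 226 gives the equilibrium p* = 1400, q* = 1174.
Because the ceiling (675) lies below the market-clearing price, it is binding.
At p = 675: qd = 2574 - 675 = 1899 and qs = 675 - 226 = 449.
Quantity traded falls to 449. At q = 449 the demand price is 2574 - 449 = 2125 and the supply price is 226 + 449 = 675.
Deadweight loss = ½ · (2125 - 675) · (1174 - 449) = ½ · 1450 · 725 = 525625.

525625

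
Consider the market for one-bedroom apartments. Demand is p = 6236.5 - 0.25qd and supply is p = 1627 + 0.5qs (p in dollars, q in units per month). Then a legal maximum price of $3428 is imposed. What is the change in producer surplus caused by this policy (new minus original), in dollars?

-6199728

Rearranging demand gives qd = 24946 - 4p; rearranging supply gives qs = 2p - 3254. In a free market, 24946 - 4p = 2p - 3254 gives the equilibrium p* = 4700, q* = 6146.
Since 3428 < 4700, the ceiling is binding.
At p = 3428: qd = 24946 - 4·3428 = 11234 and qs = 2·3428 - 3254 = 3602.
Producer surplus without the control is ½ · (4700 - 1627) · 6146 = 9443329.
With the ceiling, producers sell 3602 units at 3428, so PS = ½ · (3428 - 1627) · 3602 = 3243601.
Change in producer surplus = 3243601 - 9443329 = -6199728.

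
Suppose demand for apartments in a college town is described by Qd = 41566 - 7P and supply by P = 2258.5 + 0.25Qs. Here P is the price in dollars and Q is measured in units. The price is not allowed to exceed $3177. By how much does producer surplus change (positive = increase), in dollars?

-9277960

Rearranging supply gives Qs = 4P - 9034. In a free market, 41566 - 7P = 4P - 9034 gives the equilibrium P* = 4600, Q* = 9366.
Because the ceiling (3177) lies below the market-clearing price, it is binding.
At P = 3177: Qd = 41566 - 7·3177 = 19327 and Qs = 4·3177 - 9034 = 3674.
Producer surplus without the control is ½ · (4600 - 2258.5) · 9366 = 10965244.5.
With the ceiling, producers sell 3674 units at 3177, so PS = ½ · (3177 - 2258.5) · 3674 = 1687284.5.
Change in producer surplus = 1687284.5 - 10965244.5 = -9277960.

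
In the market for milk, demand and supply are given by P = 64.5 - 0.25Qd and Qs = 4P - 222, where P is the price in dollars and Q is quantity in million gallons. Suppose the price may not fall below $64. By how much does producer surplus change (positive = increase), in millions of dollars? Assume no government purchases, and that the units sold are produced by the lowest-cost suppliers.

Rearranging demand gives Qd = 258 - 4P. Equilibrium: 258 - 4P = 4P - 222, so 480 = 8P and P* = 60, Q* = 18.
Since 64 > 60, the floor is binding.
At P = 64: Qd = 258 - 4·64 = 2 and Qs = 4·64 - 222 = 34.
Producer surplus without the control is ½ · (60 - 55.5) · 18 = 40.5.
With the floor, 2 units are sold at 64. The supply price at Q = 2 is 56, so PS = ½ · [(64 - 55.5) + (64 - 56)] · 2 = 16.5.
Change in producer surplus = 16.5 - 40.5 = -24.

-24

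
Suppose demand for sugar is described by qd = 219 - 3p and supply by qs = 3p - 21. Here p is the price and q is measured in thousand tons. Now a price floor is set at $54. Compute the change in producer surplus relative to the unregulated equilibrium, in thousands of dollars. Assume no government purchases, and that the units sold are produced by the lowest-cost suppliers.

In a free market, 219 - 3p = 3p - 21 gives the equilibrium p* = 40, q* = 99.
Since 54 > 40, the floor is binding.
At p = 54: qd = 219 - 3·54 = 57 and qs = 3·54 - 21 = 141.
Producer surplus without the control is ½ · (40 - 7) · 99 = 1633.5.
With the floor, 57 units are sold at 54. The supply price at q = 57 is 26, so PS = ½ · [(54 - 7) + (54 - 26)] · 57 = 2137.5.
Change in producer surplus = 2137.5 - 1633.5 = 504.

504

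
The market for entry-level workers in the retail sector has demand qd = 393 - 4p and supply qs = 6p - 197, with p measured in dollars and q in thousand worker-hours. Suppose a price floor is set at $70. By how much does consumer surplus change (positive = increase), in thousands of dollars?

-1485

Setting quantity demanded equal to quantity supplied, 393 - 4p = 6p - 197, gives p* = 59 and q* = 157.
The floor of 70 is above the equilibrium price 59, so it binds.
At p = 70: qd = 393 - 4·70 = 113 and qs = 6·70 - 197 = 223.
Consumer surplus without the control is ½ · (98.25 - 59) · 157 = 3081.125.
With the floor, consumers buy 113 units at 70, so CS = ½ · (98.25 - 70) · 113 = 1596.125.
Change in consumer surplus = 1596.125 - 3081.125 = -1485.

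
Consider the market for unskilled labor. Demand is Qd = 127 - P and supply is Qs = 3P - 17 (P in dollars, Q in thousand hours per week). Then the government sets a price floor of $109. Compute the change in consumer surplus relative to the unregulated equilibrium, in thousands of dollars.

-3978.5

Setting quantity demanded equal to quantity supplied, 127 - P = 3P - 17, gives P* = 36 and Q* = 91.
The floor of 109 is above the equilibrium price 36, so it binds.
At P = 109: Qd = 127 - 109 = 18 and Qs = 3·109 - 17 = 310.
Consumer surplus without the control is ½ · (127 - 36) · 91 = 4140.5.
With the floor, consumers buy 18 units at 109, so CS = ½ · (127 - 109) · 18 = 162.
Change in consumer surplus = 162 - 4140.5 = -3978.5.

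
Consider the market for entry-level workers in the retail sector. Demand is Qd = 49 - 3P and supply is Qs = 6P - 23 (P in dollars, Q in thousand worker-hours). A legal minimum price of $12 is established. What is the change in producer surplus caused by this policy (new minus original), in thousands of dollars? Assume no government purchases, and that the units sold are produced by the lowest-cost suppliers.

40

Setting quantity demanded equal to quantity supplied, 49 - 3P = 6P - 23, gives P* = 8 and Q* = 25.
The floor of 12 is above the equilibrium price 8, so it binds.
At P = 12: Qd = 49 - 3·12 = 13 and Qs = 6·12 - 23 = 49.
Producer surplus without the control is ½ · (8 - 23/6) · 25 = 625/12.
With the floor, 13 units are sold at 12. The supply price at Q = 13 is 6, so PS = ½ · [(12 - 23/6) + (12 - 6)] · 13 = 1105/12.
Change in producer surplus = 1105/12 - 625/12 = 40.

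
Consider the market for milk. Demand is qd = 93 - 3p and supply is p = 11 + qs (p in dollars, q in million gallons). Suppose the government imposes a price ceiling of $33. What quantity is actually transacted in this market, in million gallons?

15

Rearranging supply gives qs = p - 11. Setting quantity demanded equal to quantity supplied, 93 - 3p = p - 11, gives p* = 26 and q* = 15.
Since 33 is above p* = 26, the ceiling does not bind and the free-market outcome prevails.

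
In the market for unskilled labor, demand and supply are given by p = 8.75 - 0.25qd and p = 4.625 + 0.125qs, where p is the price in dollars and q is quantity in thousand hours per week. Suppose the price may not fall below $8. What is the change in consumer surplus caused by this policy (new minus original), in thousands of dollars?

Rearranging demand gives qd = 35 - 4p; rearranging supply gives qs = 8p - 37. Setting quantity demanded equal to quantity supplied, 35 - 4p = 8p - 37, gives p* = 6 and q* = 11.
Since 8 > 6, the floor is binding.
At p = 8: qd = 35 - 4·8 = 3 and qs = 8·8 - 37 = 27.
Consumer surplus without the control is ½ · (8.75 - 6) · 11 = 15.125.
With the floor, consumers buy 3 units at 8, so CS = ½ · (8.75 - 8) · 3 = 1.125.
Change in consumer surplus = 1.125 - 15.125 = -14.

-14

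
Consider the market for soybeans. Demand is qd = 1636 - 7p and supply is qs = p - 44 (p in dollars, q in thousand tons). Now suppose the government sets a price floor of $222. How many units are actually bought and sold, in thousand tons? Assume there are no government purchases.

82

Equilibrium: 1636 - 7p = p - 44, so 1680 = 8p and p* = 210, q* = 166.
The floor of 222 is above the equilibrium price 210, so it binds.
At p = 222: qd = 1636 - 7·222 = 82 and qs = 222 - 44 = 178.
The quantity actually transacted is the short side, demand: 82.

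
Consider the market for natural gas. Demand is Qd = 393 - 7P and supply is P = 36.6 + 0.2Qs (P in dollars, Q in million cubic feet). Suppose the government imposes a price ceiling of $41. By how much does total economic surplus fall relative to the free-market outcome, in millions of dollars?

Rearranging supply gives Qs = 5P - 183. Equilibrium: 393 - 7P = 5P - 183, so 576 = 12P and P* = 48, Q* = 57.
Because the ceiling (41) lies below the market-clearing price, it is binding.
At P = 41: Qd = 393 - 7·41 = 106 and Qs = 5·41 - 183 = 22.
Quantity traded falls to 22. At Q = 22 the demand price is (393 - 22)/7 = 53 and the supply price is (183 + 22)/5 = 41.
Deadweight loss = ½ · (53 - 41) · (57 - 22) = ½ · 12 · 35 = 210.

210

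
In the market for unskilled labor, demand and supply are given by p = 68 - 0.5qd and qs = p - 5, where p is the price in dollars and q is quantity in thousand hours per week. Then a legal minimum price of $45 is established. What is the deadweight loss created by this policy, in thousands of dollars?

Rearranging demand gives qd = 136 - 2p. Without the control the market clears where 136 - 2p = p - 5, i.e. p* = 47 and q* = 42.
Since 45 is below p* = 47, the floor does not bind and the free-market outcome prevails.
Since the control does not bind, no trades are prevented and deadweight loss is zero.

0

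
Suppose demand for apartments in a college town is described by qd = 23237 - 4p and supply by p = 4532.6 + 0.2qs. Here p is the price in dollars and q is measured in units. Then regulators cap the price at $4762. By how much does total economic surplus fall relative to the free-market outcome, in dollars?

Rearranging supply gives qs = 5p - 22663. Setting quantity demanded equal to quantity supplied, 23237 - 4p = 5p - 22663, gives p* = 5100 and q* = 2837.
Since 4762 < 5100, the ceiling is binding.
At p = 4762: qd = 23237 - 4·4762 = 4189 and qs = 5·4762 - 22663 = 1147.
Quantity traded falls to 1147. At q = 1147 the demand price is (23237 - 1147)/4 = 5522.5 and the supply price is (22663 + 1147)/5 = 4762.
Deadweight loss = ½ · (5522.5 - 4762) · (2837 - 1147) = ½ · 760.5 · 1690 = 642622.5.

642622.5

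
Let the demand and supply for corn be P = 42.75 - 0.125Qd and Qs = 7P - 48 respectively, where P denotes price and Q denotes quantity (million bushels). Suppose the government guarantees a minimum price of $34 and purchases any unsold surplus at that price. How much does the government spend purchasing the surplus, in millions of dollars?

4080

Rearranging demand gives Qd = 342 - 8P. Equilibrium: 342 - 8P = 7P - 48, so 390 = 15P and P* = 26, Q* = 134.
Because the floor (34) lies above the market-clearing price, it is binding.
At P = 34: Qd = 342 - 8·34 = 70 and Qs = 7·34 - 48 = 190.
Surplus = Qs - Qd = 120.
Government expenditure = surplus × support price = 120 × 34 = 4080.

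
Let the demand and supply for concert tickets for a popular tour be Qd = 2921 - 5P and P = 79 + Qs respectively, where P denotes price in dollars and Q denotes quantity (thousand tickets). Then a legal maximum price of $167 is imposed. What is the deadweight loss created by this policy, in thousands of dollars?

Rearranging supply gives Qs = P - 79. Equilibrium: 2921 - 5P = P - 79, so 3000 = 6P and P* = 500, Q* = 421.
The ceiling of 167 is below the equilibrium price 500, so it binds.
At P = 167: Qd = 2921 - 5·167 = 2086 and Qs = 167 - 79 = 88.
Quantity traded falls to 88. At Q = 88 the demand price is (2921 - 88)/5 = 566.6 and the supply price is 79 + 88 = 167.
Deadweight loss = ½ · (566.6 - 167) · (421 - 88) = ½ · 399.6 · 333 = 66533.4.

66533.4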